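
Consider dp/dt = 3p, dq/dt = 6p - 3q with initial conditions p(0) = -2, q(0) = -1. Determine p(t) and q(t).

p(t) = -2e^(3t), q(t) = -2e^(3t) + e^(-3t)

Coefficient matrix A = [[3, 0], [6, -3]].
Characteristic polynomial det(A - λI) = λ^2 - 9 = 0.
Eigenvalues λ = -3, 3.
For λ=-3: (A-λI) row 1 is [6, 0], so an eigenvector is (0, 1).
For λ=3: (A-λI) row 2 is [6, -6], so an eigenvector is (-1, -1).
General solution: K_1e^(-3t)(0,1) + K_2e^(3t)(-1,-1).
Applying p(0)=-2, q(0)=-1 gives K_1=1, K_2=2.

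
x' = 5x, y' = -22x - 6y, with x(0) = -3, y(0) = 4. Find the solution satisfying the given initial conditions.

Coefficient matrix A = [[5, 0], [-22, -6]].
Characteristic polynomial det(A - λI) = λ^2 + λ - 30 = 0.
Eigenvalues λ = 5, -6.
For λ=5: (A-λI) row 2 is [-22, -11], so an eigenvector is (-1, 2).
For λ=-6: (A-λI) row 1 is [11, 0], so an eigenvector is (0, 1).
General solution: K_1e^(5t)(-1,2) + K_2e^(-6t)(0,1).
Applying x(0)=-3, y(0)=4 gives K_1=3, K_2=-2.

x(t) = -3e^(5t), y(t) = 6e^(5t) - 2e^(-6t)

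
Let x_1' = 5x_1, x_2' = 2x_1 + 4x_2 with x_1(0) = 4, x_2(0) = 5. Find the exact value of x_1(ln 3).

A = [[5,0],[2,4]]; eigenvalues λ = 5, 4.
Eigenvectors: (-1,-2) for λ=5, (0,1) for λ=4.
From the initial condition, c_1 = -4, c_2 = -3.
x_1(ln 3) = (-4)(3^5)(-1) + (-3)(3^4)(0) = 972.

972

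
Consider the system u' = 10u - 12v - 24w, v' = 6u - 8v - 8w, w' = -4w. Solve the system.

Coefficient matrix A = [[10, -12, -24], [6, -8, -8], [0, 0, -4]].
det(A - λI) = 0 gives eigenvalues λ = -2, 4, -4.
For λ=-2: eigenvector (1,1,0).
For λ=4: eigenvector (-2,-1,0).
For λ=-4: eigenvector (0,-2,1).
General solution: C_1e^(-2t)(1,1,0) + C_2e^(4t)(-2,-1,0) + C_3e^(-4t)(0,-2,1).

u(t) = C_1e^(-2t) - 2C_2e^(4t), v(t) = C_1e^(-2t) - C_2e^(4t) - 2C_3e^(-4t), w(t) = C_3e^(-4t)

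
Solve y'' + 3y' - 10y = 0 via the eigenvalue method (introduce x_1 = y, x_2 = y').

Let x_1 = y, x_2 = y'. Then x_1' = x_2 and x_2' = 10x_1 - 3x_2.
A = [[0,1],[10,-3]]; det(A-λI) = λ^2 + 3λ - 10.
Eigenvalues λ = -5, 2 with eigenvectors (1,-5), (1,2).

y(t) = c_1e^(-5t) + c_2e^(2t)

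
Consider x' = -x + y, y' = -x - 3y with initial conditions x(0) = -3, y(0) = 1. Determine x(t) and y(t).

x(t) = -2te^(-2t) - 3e^(-2t), y(t) = 2te^(-2t) + e^(-2t)

Coefficient matrix A = [[-1, 1], [-1, -3]].
Characteristic polynomial det(A - λI) = λ^2 + 4λ + 4 = 0.
Single eigenvalue λ = -2 with algebraic multiplicity 2.
Eigenvector v = (-1,1); generalized eigenvector w with (A-λI)w=v is (2,-3).
General solution: e^(-2t)[K_1·v + K_2·(t·v + w)].
Applying x(0)=-3, y(0)=1 gives K_1=7, K_2=2.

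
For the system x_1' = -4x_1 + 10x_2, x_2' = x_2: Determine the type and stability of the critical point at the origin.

A = [[-4,10],[0,1]]; det(A-λI) = λ^2 + 3λ - 4.
λ = -4, 1: opposite signs.

saddle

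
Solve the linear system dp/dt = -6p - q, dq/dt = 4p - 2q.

p(t) = -C_1e^(-4t) - C_2te^(-4t) - C_2e^(-4t), q(t) = 2C_1e^(-4t) + 2C_2te^(-4t) + 3C_2e^(-4t)

Coefficient matrix A = [[-6, -1], [4, -2]].
Characteristic polynomial det(A - λI) = λ^2 + 8λ + 16 = 0.
Single eigenvalue λ = -4 with algebraic multiplicity 2.
Eigenvector v = (-1,2); generalized eigenvector w with (A-λI)w=v is (-1,3).
General solution: e^(-4t)[C_1·v + C_2·(t·v + w)].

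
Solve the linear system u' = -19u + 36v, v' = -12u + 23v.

u(t) = 2C_1e^(-t) - 3C_2e^(5t), v(t) = C_1e^(-t) - 2C_2e^(5t)

Coefficient matrix A = [[-19, 36], [-12, 23]].
Characteristic polynomial det(A - λI) = λ^2 - 4λ - 5 = 0.
Eigenvalues λ = -1, 5.
For λ=-1: (A-λI) row 1 is [-18, 36], so an eigenvector is (2, 1).
For λ=5: (A-λI) row 1 is [-24, 36], so an eigenvector is (-3, -2).
General solution: C_1e^(-t)(2,1) + C_2e^(5t)(-3,-2).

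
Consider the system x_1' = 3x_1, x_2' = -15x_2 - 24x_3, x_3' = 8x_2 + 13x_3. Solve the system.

x_1(t) = K_1e^(3t), x_2(t) = 2K_2e^(-3t) - 3K_3e^(t), x_3(t) = -K_2e^(-3t) + 2K_3e^(t)

Coefficient matrix A = [[3, 0, 0], [0, -15, -24], [0, 8, 13]].
det(A - λI) = 0 gives eigenvalues λ = 3, -3, 1.
For λ=3: eigenvector (1,0,0).
For λ=-3: eigenvector (0,2,-1).
For λ=1: eigenvector (0,-3,2).
General solution: K_1e^(3t)(1,0,0) + K_2e^(-3t)(0,2,-1) + K_3e^(t)(0,-3,2).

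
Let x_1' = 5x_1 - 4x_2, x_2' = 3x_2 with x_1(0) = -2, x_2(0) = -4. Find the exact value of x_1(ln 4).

A = [[5,-4],[0,3]]; eigenvalues λ = 5, 3.
Eigenvectors: (1,0) for λ=5, (2,1) for λ=3.
From the initial condition, c_1 = 6, c_2 = -4.
x_1(ln 4) = (6)(4^5)(1) + (-4)(4^3)(2) = 5632.

5632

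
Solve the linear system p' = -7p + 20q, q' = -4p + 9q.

p(t) = 2c_1e^(t)sin(4t) - c_1e^(t)cos(4t) - c_2e^(t)sin(4t) - 2c_2e^(t)cos(4t), q(t) = c_1e^(t)sin(4t) - c_2e^(t)cos(4t)

Coefficient matrix A = [[-7, 20], [-4, 9]].
Characteristic polynomial det(A - λI) = λ^2 - 2λ + 17 = 0.
Eigenvalues λ = 1 ± 4i (complex conjugate pair).
For λ=1+4i: an eigenvector is (-1,0) - i(2,1) = (-1 - 2i, 0 - i).
A real fundamental pair from Re and Im of e^((1+4i)t)v: X_1 = e^(t)(cos(4t)·(-1,0) + sin(4t)·(2,1)), X_2 = e^(t)(sin(4t)·(-1,0) - cos(4t)·(2,1)).
General solution: c_1X_1 + c_2X_2.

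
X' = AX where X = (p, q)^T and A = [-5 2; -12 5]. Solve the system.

p(t) = -K_1e^(t) - K_2e^(-t), q(t) = -3K_1e^(t) - 2K_2e^(-t)

Coefficient matrix A = [[-5, 2], [-12, 5]].
Characteristic polynomial det(A - λI) = λ^2 - 1 = 0.
Eigenvalues λ = 1, -1.
For λ=1: (A-λI) row 1 is [-6, 2], so an eigenvector is (-1, -3).
For λ=-1: (A-λI) row 1 is [-4, 2], so an eigenvector is (-1, -2).
General solution: K_1e^(t)(-1,-3) + K_2e^(-t)(-1,-2).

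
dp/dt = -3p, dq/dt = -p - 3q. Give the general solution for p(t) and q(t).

p(t) = C_2e^(-3t), q(t) = -C_1e^(-3t) - C_2te^(-3t) + C_2e^(-3t)

Coefficient matrix A = [[-3, 0], [-1, -3]].
Characteristic polynomial det(A - λI) = λ^2 + 6λ + 9 = 0.
Single eigenvalue λ = -3 with algebraic multiplicity 2.
Eigenvector v = (0,-1); generalized eigenvector w with (A-λI)w=v is (1,1).
General solution: e^(-3t)[C_1·v + C_2·(t·v + w)].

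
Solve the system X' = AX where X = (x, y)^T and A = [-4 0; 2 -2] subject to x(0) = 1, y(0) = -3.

x(t) = e^(-4t), y(t) = -2e^(-2t) - e^(-4t)

Coefficient matrix A = [[-4, 0], [2, -2]].
Characteristic polynomial det(A - λI) = λ^2 + 6λ + 8 = 0.
Eigenvalues λ = -4, -2.
For λ=-4: (A-λI) row 2 is [2, 2], so an eigenvector is (1, -1).
For λ=-2: (A-λI) row 1 is [-2, 0], so an eigenvector is (0, -1).
General solution: c_1e^(-4t)(1,-1) + c_2e^(-2t)(0,-1).
Applying x(0)=1, y(0)=-3 gives c_1=1, c_2=2.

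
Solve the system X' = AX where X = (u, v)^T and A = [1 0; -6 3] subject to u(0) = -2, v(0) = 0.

Coefficient matrix A = [[1, 0], [-6, 3]].
Characteristic polynomial det(A - λI) = λ^2 - 4λ + 3 = 0.
Eigenvalues λ = 1, 3.
For λ=1: (A-λI) row 2 is [-6, 2], so an eigenvector is (1, 3).
For λ=3: (A-λI) row 1 is [-2, 0], so an eigenvector is (0, 1).
General solution: c_1e^(t)(1,3) + c_2e^(3t)(0,1).
Applying u(0)=-2, v(0)=0 gives c_1=-2, c_2=6.

u(t) = -2e^(t), v(t) = 6e^(3t) - 6e^(t)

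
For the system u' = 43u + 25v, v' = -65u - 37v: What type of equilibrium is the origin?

A = [[43,25],[-65,-37]]; det(A-λI) = λ^2 - 6λ + 34.
λ = 3 ± 5i: positive real part.

unstable spiral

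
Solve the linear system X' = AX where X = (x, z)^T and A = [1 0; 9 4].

Coefficient matrix A = [[1, 0], [9, 4]].
Characteristic polynomial det(A - λI) = λ^2 - 5λ + 4 = 0.
Eigenvalues λ = 1, 4.
For λ=1: (A-λI) row 2 is [9, 3], so an eigenvector is (1, -3).
For λ=4: (A-λI) row 1 is [-3, 0], so an eigenvector is (0, 1).
General solution: c_1e^(t)(1,-3) + c_2e^(4t)(0,1).

x(t) = c_1e^(t), z(t) = -3c_1e^(t) + c_2e^(4t)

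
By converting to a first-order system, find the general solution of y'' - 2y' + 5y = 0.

Let x_1 = y, x_2 = y'. Then x_1' = x_2 and x_2' = -5x_1 + 2x_2.
A = [[0,1],[-5,2]]; det(A-λI) = λ^2 - 2λ + 5.
Eigenvalues λ = 1 ± 2i.

y(t) = K_1e^(t)cos(2t) + K_2e^(t)sin(2t)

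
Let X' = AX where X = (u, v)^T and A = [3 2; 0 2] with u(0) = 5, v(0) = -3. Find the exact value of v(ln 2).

A = [[3,2],[0,2]]; eigenvalues λ = 3, 2.
Eigenvectors: (1,0) for λ=3, (-2,1) for λ=2.
From the initial condition, c_1 = -1, c_2 = -3.
v(ln 2) = (-1)(2^3)(0) + (-3)(2^2)(1) = -12.

-12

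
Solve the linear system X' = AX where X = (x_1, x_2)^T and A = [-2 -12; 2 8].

Coefficient matrix A = [[-2, -12], [2, 8]].
Characteristic polynomial det(A - λI) = λ^2 - 6λ + 8 = 0.
Eigenvalues λ = 4, 2.
For λ=4: (A-λI) row 1 is [-6, -12], so an eigenvector is (2, -1).
For λ=2: (A-λI) row 1 is [-4, -12], so an eigenvector is (3, -1).
General solution: K_1e^(4t)(2,-1) + K_2e^(2t)(3,-1).

x_1(t) = 2K_1e^(4t) + 3K_2e^(2t), x_2(t) = -K_1e^(4t) - K_2e^(2t)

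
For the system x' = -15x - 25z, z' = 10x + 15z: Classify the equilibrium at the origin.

center

A = [[-15,-25],[10,15]]; det(A-λI) = λ^2 + 25.
λ = 0 ± 5i: zero real part.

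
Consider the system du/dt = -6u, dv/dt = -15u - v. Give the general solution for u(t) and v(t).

Coefficient matrix A = [[-6, 0], [-15, -1]].
Characteristic polynomial det(A - λI) = λ^2 + 7λ + 6 = 0.
Eigenvalues λ = -1, -6.
For λ=-1: (A-λI) row 1 is [-5, 0], so an eigenvector is (0, 1).
For λ=-6: (A-λI) row 2 is [-15, 5], so an eigenvector is (1, 3).
General solution: C_1e^(-t)(0,1) + C_2e^(-6t)(1,3).

u(t) = C_2e^(-6t), v(t) = C_1e^(-t) + 3C_2e^(-6t)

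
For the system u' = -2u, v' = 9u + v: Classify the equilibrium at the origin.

A = [[-2,0],[9,1]]; det(A-λI) = λ^2 + λ - 2.
λ = 1, -2: opposite signs.

saddle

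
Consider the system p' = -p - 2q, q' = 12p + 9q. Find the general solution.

Coefficient matrix A = [[-1, -2], [12, 9]].
Characteristic polynomial det(A - λI) = λ^2 - 8λ + 15 = 0.
Eigenvalues λ = 3, 5.
For λ=3: (A-λI) row 1 is [-4, -2], so an eigenvector is (1, -2).
For λ=5: (A-λI) row 1 is [-6, -2], so an eigenvector is (1, -3).
General solution: c_1e^(3t)(1,-2) + c_2e^(5t)(1,-3).

p(t) = c_1e^(3t) + c_2e^(5t), q(t) = -2c_1e^(3t) - 3c_2e^(5t)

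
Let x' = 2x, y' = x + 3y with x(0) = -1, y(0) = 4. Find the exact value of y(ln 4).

A = [[2,0],[1,3]]; eigenvalues λ = 2, 3.
Eigenvectors: (1,-1) for λ=2, (0,-1) for λ=3.
From the initial condition, c_1 = -1, c_2 = -3.
y(ln 4) = (-1)(4^2)(-1) + (-3)(4^3)(-1) = 208.

208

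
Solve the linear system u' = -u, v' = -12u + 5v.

Coefficient matrix A = [[-1, 0], [-12, 5]].
Characteristic polynomial det(A - λI) = λ^2 - 4λ - 5 = 0.
Eigenvalues λ = 5, -1.
For λ=5: (A-λI) row 1 is [-6, 0], so an eigenvector is (0, 1).
For λ=-1: (A-λI) row 2 is [-12, 6], so an eigenvector is (1, 2).
General solution: c_1e^(5t)(0,1) + c_2e^(-t)(1,2).

u(t) = c_2e^(-t), v(t) = c_1e^(5t) + 2c_2e^(-t)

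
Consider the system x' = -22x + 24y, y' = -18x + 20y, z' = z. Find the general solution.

Coefficient matrix A = [[-22, 24, 0], [-18, 20, 0], [0, 0, 1]].
det(A - λI) = 0 gives eigenvalues λ = 2, -4, 1.
For λ=2: eigenvector (1,1,0).
For λ=-4: eigenvector (4,3,0).
For λ=1: eigenvector (0,0,1).
General solution: C_1e^(2t)(1,1,0) + C_2e^(-4t)(4,3,0) + C_3e^(t)(0,0,1).

x(t) = C_1e^(2t) + 4C_2e^(-4t), y(t) = C_1e^(2t) + 3C_2e^(-4t), z(t) = C_3e^(t)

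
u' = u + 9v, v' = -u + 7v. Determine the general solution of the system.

Coefficient matrix A = [[1, 9], [-1, 7]].
Characteristic polynomial det(A - λI) = λ^2 - 8λ + 16 = 0.
Single eigenvalue λ = 4 with algebraic multiplicity 2.
Eigenvector v = (-3,-1); generalized eigenvector w with (A-λI)w=v is (-2,-1).
General solution: e^(4t)[C_1·v + C_2·(t·v + w)].

u(t) = -3C_1e^(4t) - 3C_2te^(4t) - 2C_2e^(4t), v(t) = -C_1e^(4t) - C_2te^(4t) - C_2e^(4t)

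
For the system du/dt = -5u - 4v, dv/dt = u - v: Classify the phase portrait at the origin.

A = [[-5,-4],[1,-1]]; det(A-λI) = λ^2 + 6λ + 9.
repeated λ = -3 with a single eigenvector.

stable improper node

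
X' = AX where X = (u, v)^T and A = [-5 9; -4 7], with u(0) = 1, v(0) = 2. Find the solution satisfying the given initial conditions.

u(t) = 12te^(t) + e^(t), v(t) = 8te^(t) + 2e^(t)

Coefficient matrix A = [[-5, 9], [-4, 7]].
Characteristic polynomial det(A - λI) = λ^2 - 2λ + 1 = 0.
Single eigenvalue λ = 1 with algebraic multiplicity 2.
Eigenvector v = (-3,-2); generalized eigenvector w with (A-λI)w=v is (-1,-1).
General solution: e^(t)[C_1·v + C_2·(t·v + w)].
Applying u(0)=1, v(0)=2 gives C_1=1, C_2=-4.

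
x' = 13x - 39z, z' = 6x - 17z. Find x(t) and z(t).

Coefficient matrix A = [[13, -39], [6, -17]].
Characteristic polynomial det(A - λI) = λ^2 + 4λ + 13 = 0.
Eigenvalues λ = -2 ± 3i (complex conjugate pair).
For λ=-2+3i: an eigenvector is (-3,-1) - i(-2,-1) = (-3 + 2i, -1 + i).
A real fundamental pair from Re and Im of e^((-2+3i)t)v: X_1 = e^(-2t)(cos(3t)·(-3,-1) + sin(3t)·(-2,-1)), X_2 = e^(-2t)(sin(3t)·(-3,-1) - cos(3t)·(-2,-1)).
General solution: C_1X_1 + C_2X_2.

x(t) = -2C_1e^(-2t)sin(3t) - 3C_1e^(-2t)cos(3t) - 3C_2e^(-2t)sin(3t) + 2C_2e^(-2t)cos(3t), z(t) = -C_1e^(-2t)sin(3t) - C_1e^(-2t)cos(3t) - C_2e^(-2t)sin(3t) + C_2e^(-2t)cos(3t)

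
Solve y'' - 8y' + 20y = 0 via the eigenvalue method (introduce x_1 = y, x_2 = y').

Let x_1 = y, x_2 = y'. Then x_1' = x_2 and x_2' = -20x_1 + 8x_2.
A = [[0,1],[-20,8]]; det(A-λI) = λ^2 - 8λ + 20.
Eigenvalues λ = 4 ± 2i.

y(t) = c_1e^(4t)cos(2t) + c_2e^(4t)sin(2t)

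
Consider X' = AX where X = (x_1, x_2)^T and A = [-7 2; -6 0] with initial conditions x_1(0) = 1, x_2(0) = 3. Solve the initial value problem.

Coefficient matrix A = [[-7, 2], [-6, 0]].
Characteristic polynomial det(A - λI) = λ^2 + 7λ + 12 = 0.
Eigenvalues λ = -3, -4.
For λ=-3: (A-λI) row 1 is [-4, 2], so an eigenvector is (1, 2).
For λ=-4: (A-λI) row 1 is [-3, 2], so an eigenvector is (2, 3).
General solution: K_1e^(-3t)(1,2) + K_2e^(-4t)(2,3).
Applying x_1(0)=1, x_2(0)=3 gives K_1=3, K_2=-1.

x_1(t) = 3e^(-3t) - 2e^(-4t), x_2(t) = 6e^(-3t) - 3e^(-4t)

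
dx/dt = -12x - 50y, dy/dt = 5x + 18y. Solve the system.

Coefficient matrix A = [[-12, -50], [5, 18]].
Characteristic polynomial det(A - λI) = λ^2 - 6λ + 34 = 0.
Eigenvalues λ = 3 ± 5i (complex conjugate pair).
For λ=3+5i: an eigenvector is (1,0) - i(-3,1) = (1 + 3i, 0 - i).
A real fundamental pair from Re and Im of e^((3+5i)t)v: X_1 = e^(3t)(cos(5t)·(1,0) + sin(5t)·(-3,1)), X_2 = e^(3t)(sin(5t)·(1,0) - cos(5t)·(-3,1)).
General solution: C_1X_1 + C_2X_2.

x(t) = -3C_1e^(3t)sin(5t) + C_1e^(3t)cos(5t) + C_2e^(3t)sin(5t) + 3C_2e^(3t)cos(5t), y(t) = C_1e^(3t)sin(5t) - C_2e^(3t)cos(5t)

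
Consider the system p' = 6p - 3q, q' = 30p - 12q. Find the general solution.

Coefficient matrix A = [[6, -3], [30, -12]].
Characteristic polynomial det(A - λI) = λ^2 + 6λ + 18 = 0.
Eigenvalues λ = -3 ± 3i (complex conjugate pair).
For λ=-3+3i: an eigenvector is (1,3) - i(0,1) = (1, 3 - i).
A real fundamental pair from Re and Im of e^((-3+3i)t)v: X_1 = e^(-3t)(cos(3t)·(1,3) + sin(3t)·(0,1)), X_2 = e^(-3t)(sin(3t)·(1,3) - cos(3t)·(0,1)).
General solution: C_1X_1 + C_2X_2.

p(t) = C_1e^(-3t)cos(3t) + C_2e^(-3t)sin(3t), q(t) = C_1e^(-3t)sin(3t) + 3C_1e^(-3t)cos(3t) + 3C_2e^(-3t)sin(3t) - C_2e^(-3t)cos(3t)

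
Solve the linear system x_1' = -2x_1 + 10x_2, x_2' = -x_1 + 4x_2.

x_1(t) = -C_1e^(t)sin(t) - 3C_1e^(t)cos(t) - 3C_2e^(t)sin(t) + C_2e^(t)cos(t), x_2(t) = -C_1e^(t)cos(t) - C_2e^(t)sin(t)

Coefficient matrix A = [[-2, 10], [-1, 4]].
Characteristic polynomial det(A - λI) = λ^2 - 2λ + 2 = 0.
Eigenvalues λ = 1 ± i (complex conjugate pair).
For λ=1+i: an eigenvector is (-3,-1) - i(-1,0) = (-3 + i, -1).
A real fundamental pair from Re and Im of e^((1+i)t)v: X_1 = e^(t)(cos(t)·(-3,-1) + sin(t)·(-1,0)), X_2 = e^(t)(sin(t)·(-3,-1) - cos(t)·(-1,0)).
General solution: C_1X_1 + C_2X_2.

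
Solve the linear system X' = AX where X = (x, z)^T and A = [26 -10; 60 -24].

x(t) = K_1e^(-4t) - K_2e^(6t), z(t) = 3K_1e^(-4t) - 2K_2e^(6t)

Coefficient matrix A = [[26, -10], [60, -24]].
Characteristic polynomial det(A - λI) = λ^2 - 2λ - 24 = 0.
Eigenvalues λ = -4, 6.
For λ=-4: (A-λI) row 1 is [30, -10], so an eigenvector is (1, 3).
For λ=6: (A-λI) row 1 is [20, -10], so an eigenvector is (-1, -2).
General solution: K_1e^(-4t)(1,3) + K_2e^(6t)(-1,-2).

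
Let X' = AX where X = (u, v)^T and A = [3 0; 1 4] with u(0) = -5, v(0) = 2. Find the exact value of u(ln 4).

A = [[3,0],[1,4]]; eigenvalues λ = 4, 3.
Eigenvectors: (0,-1) for λ=4, (1,-1) for λ=3.
From the initial condition, c_1 = 3, c_2 = -5.
u(ln 4) = (3)(4^4)(0) + (-5)(4^3)(1) = -320.

-320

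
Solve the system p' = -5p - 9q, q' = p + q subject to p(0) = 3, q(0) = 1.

p(t) = -18te^(-2t) + 3e^(-2t), q(t) = 6te^(-2t) + e^(-2t)

Coefficient matrix A = [[-5, -9], [1, 1]].
Characteristic polynomial det(A - λI) = λ^2 + 4λ + 4 = 0.
Single eigenvalue λ = -2 with algebraic multiplicity 2.
Eigenvector v = (-3,1); generalized eigenvector w with (A-λI)w=v is (1,0).
General solution: e^(-2t)[c_1·v + c_2·(t·v + w)].
Applying p(0)=3, q(0)=1 gives c_1=1, c_2=6.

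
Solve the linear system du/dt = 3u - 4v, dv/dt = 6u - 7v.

u(t) = 2c_1e^(-3t) - c_2e^(-t), v(t) = 3c_1e^(-3t) - c_2e^(-t)

Coefficient matrix A = [[3, -4], [6, -7]].
Characteristic polynomial det(A - λI) = λ^2 + 4λ + 3 = 0.
Eigenvalues λ = -3, -1.
For λ=-3: (A-λI) row 1 is [6, -4], so an eigenvector is (2, 3).
For λ=-1: (A-λI) row 1 is [4, -4], so an eigenvector is (-1, -1).
General solution: c_1e^(-3t)(2,3) + c_2e^(-t)(-1,-1).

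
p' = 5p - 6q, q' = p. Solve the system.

p(t) = -2c_1e^(2t) - 3c_2e^(3t), q(t) = -c_1e^(2t) - c_2e^(3t)

Coefficient matrix A = [[5, -6], [1, 0]].
Characteristic polynomial det(A - λI) = λ^2 - 5λ + 6 = 0.
Eigenvalues λ = 2, 3.
For λ=2: (A-λI) row 1 is [3, -6], so an eigenvector is (-2, -1).
For λ=3: (A-λI) row 1 is [2, -6], so an eigenvector is (-3, -1).
General solution: c_1e^(2t)(-2,-1) + c_2e^(3t)(-3,-1).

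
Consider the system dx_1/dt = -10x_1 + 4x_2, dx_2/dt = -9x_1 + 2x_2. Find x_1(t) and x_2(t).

x_1(t) = 2K_1e^(-4t) + 2K_2te^(-4t) - K_2e^(-4t), x_2(t) = 3K_1e^(-4t) + 3K_2te^(-4t) - K_2e^(-4t)

Coefficient matrix A = [[-10, 4], [-9, 2]].
Characteristic polynomial det(A - λI) = λ^2 + 8λ + 16 = 0.
Single eigenvalue λ = -4 with algebraic multiplicity 2.
Eigenvector v = (2,3); generalized eigenvector w with (A-λI)w=v is (-1,-1).
General solution: e^(-4t)[K_1·v + K_2·(t·v + w)].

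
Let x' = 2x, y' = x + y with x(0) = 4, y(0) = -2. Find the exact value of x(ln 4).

64

A = [[2,0],[1,1]]; eigenvalues λ = 1, 2.
Eigenvectors: (0,1) for λ=1, (-1,-1) for λ=2.
From the initial condition, c_1 = -6, c_2 = -4.
x(ln 4) = (-6)(4^1)(0) + (-4)(4^2)(-1) = 64.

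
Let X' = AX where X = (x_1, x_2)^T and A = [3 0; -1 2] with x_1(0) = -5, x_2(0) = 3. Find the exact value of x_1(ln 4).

-320

A = [[3,0],[-1,2]]; eigenvalues λ = 3, 2.
Eigenvectors: (-1,1) for λ=3, (0,1) for λ=2.
From the initial condition, c_1 = 5, c_2 = -2.
x_1(ln 4) = (5)(4^3)(-1) + (-2)(4^2)(0) = -320.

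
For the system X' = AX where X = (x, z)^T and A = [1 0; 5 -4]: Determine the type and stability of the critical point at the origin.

saddle

A = [[1,0],[5,-4]]; det(A-λI) = λ^2 + 3λ - 4.
λ = 1, -4: opposite signs.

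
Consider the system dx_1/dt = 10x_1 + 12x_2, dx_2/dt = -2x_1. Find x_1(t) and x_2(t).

Coefficient matrix A = [[10, 12], [-2, 0]].
Characteristic polynomial det(A - λI) = λ^2 - 10λ + 24 = 0.
Eigenvalues λ = 6, 4.
For λ=6: (A-λI) row 1 is [4, 12], so an eigenvector is (3, -1).
For λ=4: (A-λI) row 1 is [6, 12], so an eigenvector is (-2, 1).
General solution: C_1e^(6t)(3,-1) + C_2e^(4t)(-2,1).

x_1(t) = 3C_1e^(6t) - 2C_2e^(4t), x_2(t) = -C_1e^(6t) + C_2e^(4t)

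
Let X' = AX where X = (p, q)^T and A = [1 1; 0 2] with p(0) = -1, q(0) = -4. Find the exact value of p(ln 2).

A = [[1,1],[0,2]]; eigenvalues λ = 1, 2.
Eigenvectors: (-1,0) for λ=1, (1,1) for λ=2.
From the initial condition, c_1 = -3, c_2 = -4.
p(ln 2) = (-3)(2^1)(-1) + (-4)(2^2)(1) = -10.

-10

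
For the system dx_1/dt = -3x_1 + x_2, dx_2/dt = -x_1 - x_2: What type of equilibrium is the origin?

A = [[-3,1],[-1,-1]]; det(A-λI) = λ^2 + 4λ + 4.
repeated λ = -2 with a single eigenvector.

stable improper node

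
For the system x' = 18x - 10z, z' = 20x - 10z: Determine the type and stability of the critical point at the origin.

A = [[18,-10],[20,-10]]; det(A-λI) = λ^2 - 8λ + 20.
λ = 4 ± 2i: positive real part.

unstable spiral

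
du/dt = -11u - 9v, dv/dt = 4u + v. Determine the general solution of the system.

u(t) = 3K_1e^(-5t) + 3K_2te^(-5t) + K_2e^(-5t), v(t) = -2K_1e^(-5t) - 2K_2te^(-5t) - K_2e^(-5t)

Coefficient matrix A = [[-11, -9], [4, 1]].
Characteristic polynomial det(A - λI) = λ^2 + 10λ + 25 = 0.
Single eigenvalue λ = -5 with algebraic multiplicity 2.
Eigenvector v = (3,-2); generalized eigenvector w with (A-λI)w=v is (1,-1).
General solution: e^(-5t)[K_1·v + K_2·(t·v + w)].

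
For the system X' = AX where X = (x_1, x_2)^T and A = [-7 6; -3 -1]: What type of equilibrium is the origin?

stable spiral

A = [[-7,6],[-3,-1]]; det(A-λI) = λ^2 + 8λ + 25.
λ = -4 ± 3i: negative real part.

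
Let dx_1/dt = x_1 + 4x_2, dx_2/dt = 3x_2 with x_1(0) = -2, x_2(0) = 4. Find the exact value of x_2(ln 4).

A = [[1,4],[0,3]]; eigenvalues λ = 1, 3.
Eigenvectors: (1,0) for λ=1, (2,1) for λ=3.
From the initial condition, c_1 = -10, c_2 = 4.
x_2(ln 4) = (-10)(4^1)(0) + (4)(4^3)(1) = 256.

256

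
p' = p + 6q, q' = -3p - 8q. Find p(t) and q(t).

Coefficient matrix A = [[1, 6], [-3, -8]].
Characteristic polynomial det(A - λI) = λ^2 + 7λ + 10 = 0.
Eigenvalues λ = -5, -2.
For λ=-5: (A-λI) row 1 is [6, 6], so an eigenvector is (1, -1).
For λ=-2: (A-λI) row 1 is [3, 6], so an eigenvector is (2, -1).
General solution: K_1e^(-5t)(1,-1) + K_2e^(-2t)(2,-1).

p(t) = K_1e^(-5t) + 2K_2e^(-2t), q(t) = -K_1e^(-5t) - K_2e^(-2t)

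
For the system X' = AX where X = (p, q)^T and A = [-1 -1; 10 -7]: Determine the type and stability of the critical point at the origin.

A = [[-1,-1],[10,-7]]; det(A-λI) = λ^2 + 8λ + 17.
λ = -4 ± i: negative real part.

stable spiral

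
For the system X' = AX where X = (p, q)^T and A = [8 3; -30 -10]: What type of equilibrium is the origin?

A = [[8,3],[-30,-10]]; det(A-λI) = λ^2 + 2λ + 10.
λ = -1 ± 3i: negative real part.

stable spiral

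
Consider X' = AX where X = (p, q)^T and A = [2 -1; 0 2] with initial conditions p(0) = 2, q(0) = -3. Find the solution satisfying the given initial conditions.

p(t) = 3te^(2t) + 2e^(2t), q(t) = -3e^(2t)

Coefficient matrix A = [[2, -1], [0, 2]].
Characteristic polynomial det(A - λI) = λ^2 - 4λ + 4 = 0.
Single eigenvalue λ = 2 with algebraic multiplicity 2.
Eigenvector v = (-1,0); generalized eigenvector w with (A-λI)w=v is (-2,1).
General solution: e^(2t)[C_1·v + C_2·(t·v + w)].
Applying p(0)=2, q(0)=-3 gives C_1=4, C_2=-3.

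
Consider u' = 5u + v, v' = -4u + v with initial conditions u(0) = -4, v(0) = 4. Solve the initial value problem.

u(t) = -4te^(3t) - 4e^(3t), v(t) = 8te^(3t) + 4e^(3t)

Coefficient matrix A = [[5, 1], [-4, 1]].
Characteristic polynomial det(A - λI) = λ^2 - 6λ + 9 = 0.
Single eigenvalue λ = 3 with algebraic multiplicity 2.
Eigenvector v = (-1,2); generalized eigenvector w with (A-λI)w=v is (1,-3).
General solution: e^(3t)[C_1·v + C_2·(t·v + w)].
Applying u(0)=-4, v(0)=4 gives C_1=8, C_2=4.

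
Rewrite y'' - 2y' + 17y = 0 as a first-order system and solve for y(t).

Let x_1 = y, x_2 = y'. Then x_1' = x_2 and x_2' = -17x_1 + 2x_2.
A = [[0,1],[-17,2]]; det(A-λI) = λ^2 - 2λ + 17.
Eigenvalues λ = 1 ± 4i.

y(t) = c_1e^(t)cos(4t) + c_2e^(t)sin(4t)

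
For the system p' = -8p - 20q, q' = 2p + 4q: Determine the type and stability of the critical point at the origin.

A = [[-8,-20],[2,4]]; det(A-λI) = λ^2 + 4λ + 8.
λ = -2 ± 2i: negative real part.

stable spiral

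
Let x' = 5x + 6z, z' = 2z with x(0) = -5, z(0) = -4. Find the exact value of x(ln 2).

-384

A = [[5,6],[0,2]]; eigenvalues λ = 5, 2.
Eigenvectors: (1,0) for λ=5, (-2,1) for λ=2.
From the initial condition, c_1 = -13, c_2 = -4.
x(ln 2) = (-13)(2^5)(1) + (-4)(2^2)(-2) = -384.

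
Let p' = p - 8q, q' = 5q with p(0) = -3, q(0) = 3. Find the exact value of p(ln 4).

-6132

A = [[1,-8],[0,5]]; eigenvalues λ = 5, 1.
Eigenvectors: (-2,1) for λ=5, (1,0) for λ=1.
From the initial condition, c_1 = 3, c_2 = 3.
p(ln 4) = (3)(4^5)(-2) + (3)(4^1)(1) = -6132.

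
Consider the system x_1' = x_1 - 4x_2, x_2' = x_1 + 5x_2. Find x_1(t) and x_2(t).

Coefficient matrix A = [[1, -4], [1, 5]].
Characteristic polynomial det(A - λI) = λ^2 - 6λ + 9 = 0.
Single eigenvalue λ = 3 with algebraic multiplicity 2.
Eigenvector v = (2,-1); generalized eigenvector w with (A-λI)w=v is (-3,1).
General solution: e^(3t)[C_1·v + C_2·(t·v + w)].

x_1(t) = 2C_1e^(3t) + 2C_2te^(3t) - 3C_2e^(3t), x_2(t) = -C_1e^(3t) - C_2te^(3t) + C_2e^(3t)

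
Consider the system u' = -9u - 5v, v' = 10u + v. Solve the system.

u(t) = -c_1e^(-4t)sin(5t) + c_2e^(-4t)cos(5t), v(t) = c_1e^(-4t)sin(5t) + c_1e^(-4t)cos(5t) + c_2e^(-4t)sin(5t) - c_2e^(-4t)cos(5t)

Coefficient matrix A = [[-9, -5], [10, 1]].
Characteristic polynomial det(A - λI) = λ^2 + 8λ + 41 = 0.
Eigenvalues λ = -4 ± 5i (complex conjugate pair).
For λ=-4+5i: an eigenvector is (0,1) - i(-1,1) = (0 + i, 1 - i).
A real fundamental pair from Re and Im of e^((-4+5i)t)v: X_1 = e^(-4t)(cos(5t)·(0,1) + sin(5t)·(-1,1)), X_2 = e^(-4t)(sin(5t)·(0,1) - cos(5t)·(-1,1)).
General solution: c_1X_1 + c_2X_2.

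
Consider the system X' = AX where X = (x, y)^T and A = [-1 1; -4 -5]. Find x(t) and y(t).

Coefficient matrix A = [[-1, 1], [-4, -5]].
Characteristic polynomial det(A - λI) = λ^2 + 6λ + 9 = 0.
Single eigenvalue λ = -3 with algebraic multiplicity 2.
Eigenvector v = (1,-2); generalized eigenvector w with (A-λI)w=v is (1,-1).
General solution: e^(-3t)[C_1·v + C_2·(t·v + w)].

x(t) = C_1e^(-3t) + C_2te^(-3t) + C_2e^(-3t), y(t) = -2C_1e^(-3t) - 2C_2te^(-3t) - C_2e^(-3t)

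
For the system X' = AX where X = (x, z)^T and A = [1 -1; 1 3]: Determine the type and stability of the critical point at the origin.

A = [[1,-1],[1,3]]; det(A-λI) = λ^2 - 4λ + 4.
repeated λ = 2 with a single eigenvector.

unstable improper node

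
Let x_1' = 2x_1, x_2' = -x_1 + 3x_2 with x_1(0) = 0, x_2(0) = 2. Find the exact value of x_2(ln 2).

A = [[2,0],[-1,3]]; eigenvalues λ = 2, 3.
Eigenvectors: (1,1) for λ=2, (0,-1) for λ=3.
From the initial condition, c_1 = 0, c_2 = -2.
x_2(ln 2) = (0)(2^2)(1) + (-2)(2^3)(-1) = 16.

16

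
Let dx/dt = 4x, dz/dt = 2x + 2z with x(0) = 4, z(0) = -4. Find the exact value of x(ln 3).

324

A = [[4,0],[2,2]]; eigenvalues λ = 4, 2.
Eigenvectors: (1,1) for λ=4, (0,-1) for λ=2.
From the initial condition, c_1 = 4, c_2 = 8.
x(ln 3) = (4)(3^4)(1) + (8)(3^2)(0) = 324.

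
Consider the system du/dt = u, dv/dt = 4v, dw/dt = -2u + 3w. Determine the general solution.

u(t) = C_1e^(t), v(t) = C_3e^(4t), w(t) = C_1e^(t) + C_2e^(3t)

Coefficient matrix A = [[1, 0, 0], [0, 4, 0], [-2, 0, 3]].
det(A - λI) = 0 gives eigenvalues λ = 1, 3, 4.
For λ=1: eigenvector (1,0,1).
For λ=3: eigenvector (0,0,1).
For λ=4: eigenvector (0,1,0).
General solution: C_1e^(t)(1,0,1) + C_2e^(3t)(0,0,1) + C_3e^(4t)(0,1,0).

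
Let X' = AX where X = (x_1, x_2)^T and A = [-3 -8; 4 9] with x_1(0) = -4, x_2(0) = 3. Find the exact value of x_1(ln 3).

A = [[-3,-8],[4,9]]; eigenvalues λ = 5, 1.
Eigenvectors: (-1,1) for λ=5, (2,-1) for λ=1.
From the initial condition, c_1 = 2, c_2 = -1.
x_1(ln 3) = (2)(3^5)(-1) + (-1)(3^1)(2) = -492.

-492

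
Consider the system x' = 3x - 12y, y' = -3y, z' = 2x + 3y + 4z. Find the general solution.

Coefficient matrix A = [[3, -12, 0], [0, -3, 0], [2, 3, 4]].
det(A - λI) = 0 gives eigenvalues λ = 3, -3, 4.
For λ=3: eigenvector (1,0,-2).
For λ=-3: eigenvector (2,1,-1).
For λ=4: eigenvector (0,0,1).
General solution: c_1e^(3t)(1,0,-2) + c_2e^(-3t)(2,1,-1) + c_3e^(4t)(0,0,1).

x(t) = c_1e^(3t) + 2c_2e^(-3t), y(t) = c_2e^(-3t), z(t) = -2c_1e^(3t) - c_2e^(-3t) + c_3e^(4t)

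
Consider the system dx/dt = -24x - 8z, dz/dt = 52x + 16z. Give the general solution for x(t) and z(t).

x(t) = K_1e^(-4t)sin(4t) + K_1e^(-4t)cos(4t) + K_2e^(-4t)sin(4t) - K_2e^(-4t)cos(4t), z(t) = -2K_1e^(-4t)sin(4t) - 3K_1e^(-4t)cos(4t) - 3K_2e^(-4t)sin(4t) + 2K_2e^(-4t)cos(4t)

Coefficient matrix A = [[-24, -8], [52, 16]].
Characteristic polynomial det(A - λI) = λ^2 + 8λ + 32 = 0.
Eigenvalues λ = -4 ± 4i (complex conjugate pair).
For λ=-4+4i: an eigenvector is (1,-3) - i(1,-2) = (1 - i, -3 + 2i).
A real fundamental pair from Re and Im of e^((-4+4i)t)v: X_1 = e^(-4t)(cos(4t)·(1,-3) + sin(4t)·(1,-2)), X_2 = e^(-4t)(sin(4t)·(1,-3) - cos(4t)·(1,-2)).
General solution: K_1X_1 + K_2X_2.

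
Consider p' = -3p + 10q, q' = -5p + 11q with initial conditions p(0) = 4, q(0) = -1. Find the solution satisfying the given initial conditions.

p(t) = -38e^(4t)sin(t) + 4e^(4t)cos(t), q(t) = -27e^(4t)sin(t) - e^(4t)cos(t)

Coefficient matrix A = [[-3, 10], [-5, 11]].
Characteristic polynomial det(A - λI) = λ^2 - 8λ + 17 = 0.
Eigenvalues λ = 4 ± i (complex conjugate pair).
For λ=4+i: an eigenvector is (1,1) - i(3,2) = (1 - 3i, 1 - 2i).
A real fundamental pair from Re and Im of e^((4+i)t)v: X_1 = e^(4t)(cos(t)·(1,1) + sin(t)·(3,2)), X_2 = e^(4t)(sin(t)·(1,1) - cos(t)·(3,2)).
General solution: c_1X_1 + c_2X_2.
Applying p(0)=4, q(0)=-1 gives c_1=-11, c_2=-5.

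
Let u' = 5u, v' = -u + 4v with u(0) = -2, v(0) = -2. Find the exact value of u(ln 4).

A = [[5,0],[-1,4]]; eigenvalues λ = 4, 5.
Eigenvectors: (0,1) for λ=4, (-1,1) for λ=5.
From the initial condition, c_1 = -4, c_2 = 2.
u(ln 4) = (-4)(4^4)(0) + (2)(4^5)(-1) = -2048.

-2048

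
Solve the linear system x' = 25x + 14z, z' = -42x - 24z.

Coefficient matrix A = [[25, 14], [-42, -24]].
Characteristic polynomial det(A - λI) = λ^2 - λ - 12 = 0.
Eigenvalues λ = -3, 4.
For λ=-3: (A-λI) row 1 is [28, 14], so an eigenvector is (1, -2).
For λ=4: (A-λI) row 1 is [21, 14], so an eigenvector is (2, -3).
General solution: C_1e^(-3t)(1,-2) + C_2e^(4t)(2,-3).

x(t) = C_1e^(-3t) + 2C_2e^(4t), z(t) = -2C_1e^(-3t) - 3C_2e^(4t)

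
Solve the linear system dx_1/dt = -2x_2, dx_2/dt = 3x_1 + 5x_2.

Coefficient matrix A = [[0, -2], [3, 5]].
Characteristic polynomial det(A - λI) = λ^2 - 5λ + 6 = 0.
Eigenvalues λ = 3, 2.
For λ=3: (A-λI) row 1 is [-3, -2], so an eigenvector is (2, -3).
For λ=2: (A-λI) row 1 is [-2, -2], so an eigenvector is (1, -1).
General solution: C_1e^(3t)(2,-3) + C_2e^(2t)(1,-1).

x_1(t) = 2C_1e^(3t) + C_2e^(2t), x_2(t) = -3C_1e^(3t) - C_2e^(2t)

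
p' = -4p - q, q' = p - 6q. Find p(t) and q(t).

p(t) = K_1e^(-5t) + K_2te^(-5t) - 2K_2e^(-5t), q(t) = K_1e^(-5t) + K_2te^(-5t) - 3K_2e^(-5t)

Coefficient matrix A = [[-4, -1], [1, -6]].
Characteristic polynomial det(A - λI) = λ^2 + 10λ + 25 = 0.
Single eigenvalue λ = -5 with algebraic multiplicity 2.
Eigenvector v = (1,1); generalized eigenvector w with (A-λI)w=v is (-2,-3).
General solution: e^(-5t)[K_1·v + K_2·(t·v + w)].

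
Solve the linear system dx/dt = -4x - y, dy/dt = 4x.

Coefficient matrix A = [[-4, -1], [4, 0]].
Characteristic polynomial det(A - λI) = λ^2 + 4λ + 4 = 0.
Single eigenvalue λ = -2 with algebraic multiplicity 2.
Eigenvector v = (1,-2); generalized eigenvector w with (A-λI)w=v is (-1,1).
General solution: e^(-2t)[c_1·v + c_2·(t·v + w)].

x(t) = c_1e^(-2t) + c_2te^(-2t) - c_2e^(-2t), y(t) = -2c_1e^(-2t) - 2c_2te^(-2t) + c_2e^(-2t)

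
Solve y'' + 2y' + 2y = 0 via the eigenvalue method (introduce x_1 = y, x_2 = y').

Let x_1 = y, x_2 = y'. Then x_1' = x_2 and x_2' = -2x_1 - 2x_2.
A = [[0,1],[-2,-2]]; det(A-λI) = λ^2 + 2λ + 2.
Eigenvalues λ = -1 ± i.

y(t) = c_1e^(-t)cos(t) + c_2e^(-t)sin(t)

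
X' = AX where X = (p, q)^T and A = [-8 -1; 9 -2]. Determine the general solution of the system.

p(t) = C_1e^(-5t) + C_2te^(-5t) - C_2e^(-5t), q(t) = -3C_1e^(-5t) - 3C_2te^(-5t) + 2C_2e^(-5t)

Coefficient matrix A = [[-8, -1], [9, -2]].
Characteristic polynomial det(A - λI) = λ^2 + 10λ + 25 = 0.
Single eigenvalue λ = -5 with algebraic multiplicity 2.
Eigenvector v = (1,-3); generalized eigenvector w with (A-λI)w=v is (-1,2).
General solution: e^(-5t)[C_1·v + C_2·(t·v + w)].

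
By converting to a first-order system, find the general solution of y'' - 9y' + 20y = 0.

Let x_1 = y, x_2 = y'. Then x_1' = x_2 and x_2' = -20x_1 + 9x_2.
A = [[0,1],[-20,9]]; det(A-λI) = λ^2 - 9λ + 20.
Eigenvalues λ = 4, 5 with eigenvectors (1,4), (1,5).

y(t) = K_1e^(4t) + K_2e^(5t)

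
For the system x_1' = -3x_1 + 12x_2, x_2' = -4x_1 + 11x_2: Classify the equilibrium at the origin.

A = [[-3,12],[-4,11]]; det(A-λI) = λ^2 - 8λ + 15.
λ = 5, 3: both positive.

unstable node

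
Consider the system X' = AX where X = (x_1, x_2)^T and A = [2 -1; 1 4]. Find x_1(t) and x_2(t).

x_1(t) = c_1e^(3t) + c_2te^(3t) - 3c_2e^(3t), x_2(t) = -c_1e^(3t) - c_2te^(3t) + 2c_2e^(3t)

Coefficient matrix A = [[2, -1], [1, 4]].
Characteristic polynomial det(A - λI) = λ^2 - 6λ + 9 = 0.
Single eigenvalue λ = 3 with algebraic multiplicity 2.
Eigenvector v = (1,-1); generalized eigenvector w with (A-λI)w=v is (-3,2).
General solution: e^(3t)[c_1·v + c_2·(t·v + w)].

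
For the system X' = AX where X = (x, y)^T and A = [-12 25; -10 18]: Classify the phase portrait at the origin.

A = [[-12,25],[-10,18]]; det(A-λI) = λ^2 - 6λ + 34.
λ = 3 ± 5i: positive real part.

unstable spiral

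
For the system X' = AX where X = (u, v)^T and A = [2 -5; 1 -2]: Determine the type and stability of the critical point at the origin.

A = [[2,-5],[1,-2]]; det(A-λI) = λ^2 + 1.
λ = 0 ± i: zero real part.

center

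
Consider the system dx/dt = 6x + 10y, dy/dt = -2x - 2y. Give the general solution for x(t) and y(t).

x(t) = 2c_1e^(2t)sin(2t) + c_1e^(2t)cos(2t) + c_2e^(2t)sin(2t) - 2c_2e^(2t)cos(2t), y(t) = -c_1e^(2t)sin(2t) + c_2e^(2t)cos(2t)

Coefficient matrix A = [[6, 10], [-2, -2]].
Characteristic polynomial det(A - λI) = λ^2 - 4λ + 8 = 0.
Eigenvalues λ = 2 ± 2i (complex conjugate pair).
For λ=2+2i: an eigenvector is (1,0) - i(2,-1) = (1 - 2i, 0 + i).
A real fundamental pair from Re and Im of e^((2+2i)t)v: X_1 = e^(2t)(cos(2t)·(1,0) + sin(2t)·(2,-1)), X_2 = e^(2t)(sin(2t)·(1,0) - cos(2t)·(2,-1)).
General solution: c_1X_1 + c_2X_2.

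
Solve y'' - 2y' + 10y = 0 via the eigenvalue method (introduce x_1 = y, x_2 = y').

y(t) = c_1e^(t)cos(3t) + c_2e^(t)sin(3t)

Let x_1 = y, x_2 = y'. Then x_1' = x_2 and x_2' = -10x_1 + 2x_2.
A = [[0,1],[-10,2]]; det(A-λI) = λ^2 - 2λ + 10.
Eigenvalues λ = 1 ± 3i.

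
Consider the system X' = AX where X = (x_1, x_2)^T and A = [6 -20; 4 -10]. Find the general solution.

x_1(t) = -C_1e^(-2t)sin(4t) + 2C_1e^(-2t)cos(4t) + 2C_2e^(-2t)sin(4t) + C_2e^(-2t)cos(4t), x_2(t) = C_1e^(-2t)cos(4t) + C_2e^(-2t)sin(4t)

Coefficient matrix A = [[6, -20], [4, -10]].
Characteristic polynomial det(A - λI) = λ^2 + 4λ + 20 = 0.
Eigenvalues λ = -2 ± 4i (complex conjugate pair).
For λ=-2+4i: an eigenvector is (2,1) - i(-1,0) = (2 + i, 1).
A real fundamental pair from Re and Im of e^((-2+4i)t)v: X_1 = e^(-2t)(cos(4t)·(2,1) + sin(4t)·(-1,0)), X_2 = e^(-2t)(sin(4t)·(2,1) - cos(4t)·(-1,0)).
General solution: C_1X_1 + C_2X_2.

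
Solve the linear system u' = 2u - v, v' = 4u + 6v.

u(t) = -C_1e^(4t) - C_2te^(4t) - C_2e^(4t), v(t) = 2C_1e^(4t) + 2C_2te^(4t) + 3C_2e^(4t)

Coefficient matrix A = [[2, -1], [4, 6]].
Characteristic polynomial det(A - λI) = λ^2 - 8λ + 16 = 0.
Single eigenvalue λ = 4 with algebraic multiplicity 2.
Eigenvector v = (-1,2); generalized eigenvector w with (A-λI)w=v is (-1,3).
General solution: e^(4t)[C_1·v + C_2·(t·v + w)].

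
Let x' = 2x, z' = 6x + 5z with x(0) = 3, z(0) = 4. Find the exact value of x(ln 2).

12

A = [[2,0],[6,5]]; eigenvalues λ = 5, 2.
Eigenvectors: (0,1) for λ=5, (-1,2) for λ=2.
From the initial condition, c_1 = 10, c_2 = -3.
x(ln 2) = (10)(2^5)(0) + (-3)(2^2)(-1) = 12.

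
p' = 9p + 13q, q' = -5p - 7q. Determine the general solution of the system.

Coefficient matrix A = [[9, 13], [-5, -7]].
Characteristic polynomial det(A - λI) = λ^2 - 2λ + 2 = 0.
Eigenvalues λ = 1 ± i (complex conjugate pair).
For λ=1+i: an eigenvector is (2,-1) - i(3,-2) = (2 - 3i, -1 + 2i).
A real fundamental pair from Re and Im of e^((1+i)t)v: X_1 = e^(t)(cos(t)·(2,-1) + sin(t)·(3,-2)), X_2 = e^(t)(sin(t)·(2,-1) - cos(t)·(3,-2)).
General solution: c_1X_1 + c_2X_2.

p(t) = 3c_1e^(t)sin(t) + 2c_1e^(t)cos(t) + 2c_2e^(t)sin(t) - 3c_2e^(t)cos(t), q(t) = -2c_1e^(t)sin(t) - c_1e^(t)cos(t) - c_2e^(t)sin(t) + 2c_2e^(t)cos(t)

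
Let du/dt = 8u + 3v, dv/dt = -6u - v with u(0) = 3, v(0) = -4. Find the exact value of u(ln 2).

68

A = [[8,3],[-6,-1]]; eigenvalues λ = 5, 2.
Eigenvectors: (1,-1) for λ=5, (1,-2) for λ=2.
From the initial condition, c_1 = 2, c_2 = 1.
u(ln 2) = (2)(2^5)(1) + (1)(2^2)(1) = 68.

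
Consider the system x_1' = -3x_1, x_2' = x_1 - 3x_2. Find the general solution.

x_1(t) = c_2e^(-3t), x_2(t) = c_1e^(-3t) + c_2te^(-3t) - c_2e^(-3t)

Coefficient matrix A = [[-3, 0], [1, -3]].
Characteristic polynomial det(A - λI) = λ^2 + 6λ + 9 = 0.
Single eigenvalue λ = -3 with algebraic multiplicity 2.
Eigenvector v = (0,1); generalized eigenvector w with (A-λI)w=v is (1,-1).
General solution: e^(-3t)[c_1·v + c_2·(t·v + w)].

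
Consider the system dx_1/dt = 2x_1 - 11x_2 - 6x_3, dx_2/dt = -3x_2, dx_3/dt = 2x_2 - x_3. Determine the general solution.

x_1(t) = K_1e^(-3t) + K_2e^(2t) + 2K_3e^(-t), x_2(t) = K_1e^(-3t), x_3(t) = -K_1e^(-3t) + K_3e^(-t)

Coefficient matrix A = [[2, -11, -6], [0, -3, 0], [0, 2, -1]].
det(A - λI) = 0 gives eigenvalues λ = -3, 2, -1.
For λ=-3: eigenvector (1,1,-1).
For λ=2: eigenvector (1,0,0).
For λ=-1: eigenvector (2,0,1).
General solution: K_1e^(-3t)(1,1,-1) + K_2e^(2t)(1,0,0) + K_3e^(-t)(2,0,1).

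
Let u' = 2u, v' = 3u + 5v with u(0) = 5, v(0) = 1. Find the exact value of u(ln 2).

20

A = [[2,0],[3,5]]; eigenvalues λ = 5, 2.
Eigenvectors: (0,1) for λ=5, (-1,1) for λ=2.
From the initial condition, c_1 = 6, c_2 = -5.
u(ln 2) = (6)(2^5)(0) + (-5)(2^2)(-1) = 20.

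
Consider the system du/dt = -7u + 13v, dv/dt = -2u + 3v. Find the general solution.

Coefficient matrix A = [[-7, 13], [-2, 3]].
Characteristic polynomial det(A - λI) = λ^2 + 4λ + 5 = 0.
Eigenvalues λ = -2 ± i (complex conjugate pair).
For λ=-2+i: an eigenvector is (-2,-1) - i(-3,-1) = (-2 + 3i, -1 + i).
A real fundamental pair from Re and Im of e^((-2+i)t)v: X_1 = e^(-2t)(cos(t)·(-2,-1) + sin(t)·(-3,-1)), X_2 = e^(-2t)(sin(t)·(-2,-1) - cos(t)·(-3,-1)).
General solution: c_1X_1 + c_2X_2.

u(t) = -3c_1e^(-2t)sin(t) - 2c_1e^(-2t)cos(t) - 2c_2e^(-2t)sin(t) + 3c_2e^(-2t)cos(t), v(t) = -c_1e^(-2t)sin(t) - c_1e^(-2t)cos(t) - c_2e^(-2t)sin(t) + c_2e^(-2t)cos(t)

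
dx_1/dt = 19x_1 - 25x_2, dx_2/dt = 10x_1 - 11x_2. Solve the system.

x_1(t) = -2K_1e^(4t)sin(5t) + K_1e^(4t)cos(5t) + K_2e^(4t)sin(5t) + 2K_2e^(4t)cos(5t), x_2(t) = -K_1e^(4t)sin(5t) + K_1e^(4t)cos(5t) + K_2e^(4t)sin(5t) + K_2e^(4t)cos(5t)

Coefficient matrix A = [[19, -25], [10, -11]].
Characteristic polynomial det(A - λI) = λ^2 - 8λ + 41 = 0.
Eigenvalues λ = 4 ± 5i (complex conjugate pair).
For λ=4+5i: an eigenvector is (1,1) - i(-2,-1) = (1 + 2i, 1 + i).
A real fundamental pair from Re and Im of e^((4+5i)t)v: X_1 = e^(4t)(cos(5t)·(1,1) + sin(5t)·(-2,-1)), X_2 = e^(4t)(sin(5t)·(1,1) - cos(5t)·(-2,-1)).
General solution: K_1X_1 + K_2X_2.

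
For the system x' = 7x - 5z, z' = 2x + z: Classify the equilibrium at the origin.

unstable spiral

A = [[7,-5],[2,1]]; det(A-λI) = λ^2 - 8λ + 17.
λ = 4 ± i: positive real part.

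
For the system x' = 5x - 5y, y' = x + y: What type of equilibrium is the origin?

A = [[5,-5],[1,1]]; det(A-λI) = λ^2 - 6λ + 10.
λ = 3 ± i: positive real part.

unstable spiral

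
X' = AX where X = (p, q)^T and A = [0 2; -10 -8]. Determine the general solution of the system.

p(t) = -C_1e^(-4t)cos(2t) - C_2e^(-4t)sin(2t), q(t) = C_1e^(-4t)sin(2t) + 2C_1e^(-4t)cos(2t) + 2C_2e^(-4t)sin(2t) - C_2e^(-4t)cos(2t)

Coefficient matrix A = [[0, 2], [-10, -8]].
Characteristic polynomial det(A - λI) = λ^2 + 8λ + 20 = 0.
Eigenvalues λ = -4 ± 2i (complex conjugate pair).
For λ=-4+2i: an eigenvector is (-1,2) - i(0,1) = (-1, 2 - i).
A real fundamental pair from Re and Im of e^((-4+2i)t)v: X_1 = e^(-4t)(cos(2t)·(-1,2) + sin(2t)·(0,1)), X_2 = e^(-4t)(sin(2t)·(-1,2) - cos(2t)·(0,1)).
General solution: C_1X_1 + C_2X_2.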